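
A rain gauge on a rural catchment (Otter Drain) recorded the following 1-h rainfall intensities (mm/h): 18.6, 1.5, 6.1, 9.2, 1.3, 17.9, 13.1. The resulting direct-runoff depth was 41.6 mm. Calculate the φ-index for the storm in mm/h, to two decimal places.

φ ≈ 4.66 mm/h

Only the 5 blocks with intensity above φ contribute runoff: 18.6, 6.1, 9.2, 17.9, 13.1 mm/h.
Σ(I−φ)·Δt = d  ⇒  (18.6+6.1+9.2+17.9+13.1 − 5φ)·1 = 41.6
φ = (64.90 − 41.6/1) / 5 = 4.66 mm/h.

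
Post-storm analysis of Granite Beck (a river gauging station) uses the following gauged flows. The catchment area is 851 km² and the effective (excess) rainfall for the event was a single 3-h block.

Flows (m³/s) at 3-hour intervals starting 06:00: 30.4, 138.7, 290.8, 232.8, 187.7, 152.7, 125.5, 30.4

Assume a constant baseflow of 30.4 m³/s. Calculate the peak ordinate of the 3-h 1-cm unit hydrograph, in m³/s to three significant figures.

U_p ≈ 217 m³/s

Direct runoff: 0.0, 108.3, 260.4, 202.4, 157.3, 122.3, 95.1, 0.0 m³/s; ΣQ_DR = 945.8 m³/s, peak = 260.4 m³/s.
Runoff depth d = ΣQ_DR·Δt / A = 945.8 × 10800 / (851 km²) = 12.00 mm.
The 1-cm UH is the DRH scaled by (10 mm)/d, so U_p = 260.4 × 10/12.00 = 217 m³/s.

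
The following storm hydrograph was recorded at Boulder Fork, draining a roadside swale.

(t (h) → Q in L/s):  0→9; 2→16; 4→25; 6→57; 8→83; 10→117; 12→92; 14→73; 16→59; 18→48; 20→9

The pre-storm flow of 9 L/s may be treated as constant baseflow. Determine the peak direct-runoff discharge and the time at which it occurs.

Subtracting baseflow gives direct-runoff ordinates: 0.0, 7.0, 16.0, 48.0, 74.0, 108.0, 83.0, 64.0, 50.0, 39.0, 0.0 L/s.
The maximum is 108.0 L/s, occurring at the reading for t = 10 h.

Q_p = 108.0 L/s at t = 10 h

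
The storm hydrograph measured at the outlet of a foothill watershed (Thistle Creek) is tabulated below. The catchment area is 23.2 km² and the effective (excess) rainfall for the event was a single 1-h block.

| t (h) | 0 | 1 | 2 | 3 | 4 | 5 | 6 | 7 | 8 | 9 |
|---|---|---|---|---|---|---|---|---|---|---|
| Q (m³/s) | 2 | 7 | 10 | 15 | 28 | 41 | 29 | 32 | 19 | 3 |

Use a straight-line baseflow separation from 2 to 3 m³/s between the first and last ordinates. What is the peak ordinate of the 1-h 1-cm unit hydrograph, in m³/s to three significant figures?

U_p ≈ 15.4 m³/s

Direct runoff: 0.00, 4.89, 7.78, 12.67, 25.56, 38.44, 26.33, 29.22, 16.11, 0.00 m³/s; ΣQ_DR = 161.0 m³/s, peak = 38.44 m³/s.
Runoff depth d = ΣQ_DR·Δt / A = 161.0 × 3600 / (23.2 km²) = 24.98 mm.
The 1-cm UH is the DRH scaled by (10 mm)/d, so U_p = 38.44 × 10/24.98 = 15.4 m³/s.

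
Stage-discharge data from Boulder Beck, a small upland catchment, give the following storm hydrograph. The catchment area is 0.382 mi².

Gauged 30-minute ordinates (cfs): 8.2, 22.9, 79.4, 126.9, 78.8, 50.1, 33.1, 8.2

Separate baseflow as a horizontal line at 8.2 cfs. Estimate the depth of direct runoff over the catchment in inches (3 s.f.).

d ≈ 0.694 in

Direct runoff: 0.0, 14.7, 71.2, 118.7, 70.6, 41.9, 24.9, 0.0 cfs; ΣQ_DR = 342.0 cfs.
V = ΣQ_DR · Δt = 342.0 × 1800 s = 6.156 × 10^5 ft³.
Over A = 0.382 mi², depth = V / A = 0.694 in.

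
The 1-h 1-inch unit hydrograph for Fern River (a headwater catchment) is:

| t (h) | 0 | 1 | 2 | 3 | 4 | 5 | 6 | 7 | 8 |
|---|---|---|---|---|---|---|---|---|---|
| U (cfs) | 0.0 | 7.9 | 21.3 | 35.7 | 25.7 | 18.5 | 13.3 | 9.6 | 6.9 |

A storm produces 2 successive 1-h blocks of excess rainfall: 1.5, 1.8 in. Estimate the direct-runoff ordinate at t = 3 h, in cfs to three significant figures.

Q ≈ 91.9 cfs

By discrete convolution, Q_j = Σ (P_i / 1 in) · U_{j−i}.
At t = 3 h (j=3): Q = (1.5/1)·35.7 + (1.8/1)·21.3 = 91.9 cfs.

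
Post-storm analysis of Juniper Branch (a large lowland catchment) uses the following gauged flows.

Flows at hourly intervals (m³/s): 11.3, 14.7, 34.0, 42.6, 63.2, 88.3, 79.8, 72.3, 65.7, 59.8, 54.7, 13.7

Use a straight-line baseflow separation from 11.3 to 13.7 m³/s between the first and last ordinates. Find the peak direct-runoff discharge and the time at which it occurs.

Q_p = 75.91 m³/s at t = 5 h

Subtracting baseflow gives direct-runoff ordinates: 0.00, 3.18, 22.26, 30.65, 51.03, 75.91, 67.19, 59.47, 52.65, 46.54, 41.22, 0.00 m³/s.
The maximum is 75.91 m³/s, occurring at the reading for t = 5 h.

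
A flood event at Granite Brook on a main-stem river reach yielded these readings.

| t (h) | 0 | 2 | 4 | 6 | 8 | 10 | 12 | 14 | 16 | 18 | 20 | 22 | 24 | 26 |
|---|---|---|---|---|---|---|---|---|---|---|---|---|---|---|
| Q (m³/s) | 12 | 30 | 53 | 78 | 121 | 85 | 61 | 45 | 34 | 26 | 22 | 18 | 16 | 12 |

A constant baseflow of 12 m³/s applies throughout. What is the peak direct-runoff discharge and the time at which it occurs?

Q_p = 109.0 m³/s at t = 8 h

Subtracting baseflow gives direct-runoff ordinates: 0.0, 18.0, 41.0, 66.0, 109.0, 73.0, 49.0, 33.0, 22.0, 14.0, 10.0, 6.0, 4.0, 0.0 m³/s.
The maximum is 109.0 m³/s, occurring at the reading for t = 8 h.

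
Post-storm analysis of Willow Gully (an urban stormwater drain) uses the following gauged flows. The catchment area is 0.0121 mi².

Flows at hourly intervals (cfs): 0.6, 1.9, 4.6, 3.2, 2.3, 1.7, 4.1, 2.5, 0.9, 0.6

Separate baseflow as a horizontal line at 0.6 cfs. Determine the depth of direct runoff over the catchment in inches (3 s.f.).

d ≈ 2.10 in

Direct runoff: 0.0, 1.3, 4.0, 2.6, 1.7, 1.1, 3.5, 1.9, 0.3, 0.0 cfs; ΣQ_DR = 16.40 cfs.
V = ΣQ_DR · Δt = 16.40 × 3600 s = 59040 ft³.
Over A = 0.0121 mi², depth = V / A = 2.10 in.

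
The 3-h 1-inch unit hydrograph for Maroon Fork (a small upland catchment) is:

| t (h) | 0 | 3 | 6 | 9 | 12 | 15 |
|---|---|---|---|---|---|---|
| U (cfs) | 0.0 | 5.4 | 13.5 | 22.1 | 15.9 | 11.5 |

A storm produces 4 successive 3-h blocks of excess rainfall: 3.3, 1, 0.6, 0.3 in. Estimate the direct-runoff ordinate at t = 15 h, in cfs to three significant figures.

Q ≈ 71.2 cfs

By discrete convolution, Q_j = Σ (P_i / 1 in) · U_{j−i}.
At t = 15 h (j=5): Q = (3.3/1)·11.5 + (1/1)·15.9 + (0.6/1)·22.1 + (0.3/1)·13.5 = 71.2 cfs.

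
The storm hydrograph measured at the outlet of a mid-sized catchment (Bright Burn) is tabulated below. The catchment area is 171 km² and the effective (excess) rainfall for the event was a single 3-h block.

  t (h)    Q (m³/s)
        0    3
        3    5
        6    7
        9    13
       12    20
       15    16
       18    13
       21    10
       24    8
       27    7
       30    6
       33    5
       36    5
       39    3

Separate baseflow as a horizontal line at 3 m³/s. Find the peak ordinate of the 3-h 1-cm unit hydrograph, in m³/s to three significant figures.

U_p ≈ 34.1 m³/s

Direct runoff: 0.0, 2.0, 4.0, 10.0, 17.0, 13.0, 10.0, 7.0, 5.0, 4.0, 3.0, 2.0, 2.0, 0.0 m³/s; ΣQ_DR = 79.00 m³/s, peak = 17.0 m³/s.
Runoff depth d = ΣQ_DR·Δt / A = 79.00 × 10800 / (171 km²) = 4.989 mm.
The 1-cm UH is the DRH scaled by (10 mm)/d, so U_p = 17.0 × 10/4.989 = 34.1 m³/s.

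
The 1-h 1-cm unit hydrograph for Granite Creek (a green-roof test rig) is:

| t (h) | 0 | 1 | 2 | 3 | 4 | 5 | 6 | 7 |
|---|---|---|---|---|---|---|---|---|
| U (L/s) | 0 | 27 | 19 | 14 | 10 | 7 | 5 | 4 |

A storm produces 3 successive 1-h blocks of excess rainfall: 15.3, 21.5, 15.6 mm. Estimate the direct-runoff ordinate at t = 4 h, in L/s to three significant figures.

Q ≈ 75.0 L/s

By discrete convolution, Q_j = Σ (P_i / 10 mm) · U_{j−i}.
At t = 4 h (j=4): Q = (15.3/10)·10 + (21.5/10)·14 + (15.6/10)·19 = 75.0 L/s.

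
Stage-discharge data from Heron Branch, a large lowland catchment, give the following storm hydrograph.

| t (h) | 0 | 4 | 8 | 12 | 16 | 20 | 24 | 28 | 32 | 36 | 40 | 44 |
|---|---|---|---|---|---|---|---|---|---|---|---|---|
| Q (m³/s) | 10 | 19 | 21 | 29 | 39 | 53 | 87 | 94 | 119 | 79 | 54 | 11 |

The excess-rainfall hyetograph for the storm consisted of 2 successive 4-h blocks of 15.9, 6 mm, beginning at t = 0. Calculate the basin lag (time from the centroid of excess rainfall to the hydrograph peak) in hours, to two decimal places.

Centroid of excess rainfall: t_c = Σ P_i·t̄_i / ΣP_i = 3.0959 h (block centres at 2, 6 h).
Hydrograph peak occurs at t = 32 h, so basin lag t_L = 32 − 3.0959 = 28.90 h.

t_L ≈ 28.90 h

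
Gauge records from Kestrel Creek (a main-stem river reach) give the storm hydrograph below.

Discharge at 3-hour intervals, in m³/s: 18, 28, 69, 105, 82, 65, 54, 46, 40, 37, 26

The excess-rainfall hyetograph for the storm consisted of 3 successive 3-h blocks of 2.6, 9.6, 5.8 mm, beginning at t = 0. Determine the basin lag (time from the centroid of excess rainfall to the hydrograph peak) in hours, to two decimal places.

Centroid of excess rainfall: t_c = Σ P_i·t̄_i / ΣP_i = 5.0333 h (block centres at 1.5, 4.5, 7.5 h).
Hydrograph peak occurs at t = 9 h, so basin lag t_L = 9 − 5.0333 = 3.97 h.

t_L ≈ 3.97 h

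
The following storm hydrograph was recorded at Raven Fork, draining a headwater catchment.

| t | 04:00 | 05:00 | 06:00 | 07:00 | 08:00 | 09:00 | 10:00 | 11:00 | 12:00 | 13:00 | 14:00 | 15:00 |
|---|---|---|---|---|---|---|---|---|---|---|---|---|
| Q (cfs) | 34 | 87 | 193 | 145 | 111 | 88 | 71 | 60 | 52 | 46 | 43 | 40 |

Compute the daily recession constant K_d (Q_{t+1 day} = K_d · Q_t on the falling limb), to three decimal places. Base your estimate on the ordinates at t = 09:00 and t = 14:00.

K_d ≈ 0.032

Between t = 09:00 and t = 14:00 the flow falls from 88 to 43 cfs over 5×1 h = 5 h.
Per-interval ratio K = (43/88)^(1/5) = 0.8666; K_d = K^(24/1) = 0.032.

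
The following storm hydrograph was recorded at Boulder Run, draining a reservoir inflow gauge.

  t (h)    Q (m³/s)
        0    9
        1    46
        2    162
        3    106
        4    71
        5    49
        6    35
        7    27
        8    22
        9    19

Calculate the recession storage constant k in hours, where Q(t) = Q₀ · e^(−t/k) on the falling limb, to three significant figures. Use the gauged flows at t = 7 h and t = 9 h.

On the falling limb, Q drops from 27 to 19 m³/s between t = 7 h and t = 9 h (Δt = 2 h).
k = −Δt / ln(Q₂/Q₁) = −2 / ln(19/27) = 5.69 h.

k ≈ 5.69 h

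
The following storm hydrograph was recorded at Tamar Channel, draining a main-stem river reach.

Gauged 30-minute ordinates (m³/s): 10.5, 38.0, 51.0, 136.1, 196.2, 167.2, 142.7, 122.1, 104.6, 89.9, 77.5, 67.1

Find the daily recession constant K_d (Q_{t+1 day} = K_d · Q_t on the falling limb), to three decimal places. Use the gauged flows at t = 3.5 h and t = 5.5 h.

Between t = 3.5 h and t = 5.5 h the flow falls from 122.1 to 67.1 m³/s over 4×0.5 h = 2 h.
Per-interval ratio K = (67.1/122.1)^(1/4) = 0.8610; K_d = K^(24/0.5) = 0.001.

K_d ≈ 0.001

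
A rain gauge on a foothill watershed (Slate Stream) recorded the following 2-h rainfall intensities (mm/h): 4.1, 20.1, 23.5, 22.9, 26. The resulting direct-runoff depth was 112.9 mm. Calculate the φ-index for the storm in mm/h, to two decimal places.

Only the 4 blocks with intensity above φ contribute runoff: 20.1, 23.5, 22.9, 26 mm/h.
Σ(I−φ)·Δt = d  ⇒  (20.1+23.5+22.9+26 − 4φ)·2 = 112.9
φ = (92.50 − 112.9/2) / 4 = 9.01 mm/h.

φ ≈ 9.01 mm/h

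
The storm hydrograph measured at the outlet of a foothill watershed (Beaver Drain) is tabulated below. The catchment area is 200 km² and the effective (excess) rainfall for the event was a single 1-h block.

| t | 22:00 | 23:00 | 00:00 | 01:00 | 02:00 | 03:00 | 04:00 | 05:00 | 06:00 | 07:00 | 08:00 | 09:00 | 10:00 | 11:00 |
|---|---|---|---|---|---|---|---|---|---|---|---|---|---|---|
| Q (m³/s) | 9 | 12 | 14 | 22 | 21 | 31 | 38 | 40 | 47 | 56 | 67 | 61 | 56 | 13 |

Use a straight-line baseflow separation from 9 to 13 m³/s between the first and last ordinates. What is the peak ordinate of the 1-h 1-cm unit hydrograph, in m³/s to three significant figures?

U_p ≈ 91.6 m³/s

Direct runoff: 0.00, 2.69, 4.38, 12.08, 10.77, 20.46, 27.15, 28.85, 35.54, 44.23, 54.92, 48.62, 43.31, 0.00 m³/s; ΣQ_DR = 333.0 m³/s, peak = 54.92 m³/s.
Runoff depth d = ΣQ_DR·Δt / A = 333.0 × 3600 / (200 km²) = 5.994 mm.
The 1-cm UH is the DRH scaled by (10 mm)/d, so U_p = 54.92 × 10/5.994 = 91.6 m³/s.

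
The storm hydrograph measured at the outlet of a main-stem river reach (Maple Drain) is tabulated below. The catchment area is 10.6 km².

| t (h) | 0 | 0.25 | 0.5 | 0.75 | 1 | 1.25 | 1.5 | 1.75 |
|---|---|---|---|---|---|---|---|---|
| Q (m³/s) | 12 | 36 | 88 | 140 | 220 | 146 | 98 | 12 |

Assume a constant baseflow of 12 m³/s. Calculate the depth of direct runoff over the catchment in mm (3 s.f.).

Direct runoff: 0.0, 24.0, 76.0, 128.0, 208.0, 134.0, 86.0, 0.0 m³/s; ΣQ_DR = 656.0 m³/s.
V = ΣQ_DR · Δt = 656.0 × 900 s = 5.904 × 10^5 m³.
Over A = 10.6 km², depth = V / A = 55.7 mm.

d ≈ 55.7 mm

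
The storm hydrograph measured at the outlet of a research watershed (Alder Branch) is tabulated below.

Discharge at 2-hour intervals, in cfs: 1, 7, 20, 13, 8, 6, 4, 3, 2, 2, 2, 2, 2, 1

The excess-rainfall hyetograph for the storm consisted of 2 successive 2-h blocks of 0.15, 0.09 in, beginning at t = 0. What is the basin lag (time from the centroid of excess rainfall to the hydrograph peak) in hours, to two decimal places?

Centroid of excess rainfall: t_c = Σ P_i·t̄_i / ΣP_i = 1.7500 h (block centres at 1, 3 h).
Hydrograph peak occurs at t = 4 h, so basin lag t_L = 4 − 1.7500 = 2.25 h.

t_L ≈ 2.25 h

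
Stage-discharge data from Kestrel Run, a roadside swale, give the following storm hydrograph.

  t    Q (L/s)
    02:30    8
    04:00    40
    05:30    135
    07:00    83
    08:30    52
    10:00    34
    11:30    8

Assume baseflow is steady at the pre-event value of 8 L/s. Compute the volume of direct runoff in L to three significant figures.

V ≈ 1.64 × 10^6 L

Direct-runoff ordinates (Q − Q_b): 0.0, 32.0, 127.0, 75.0, 44.0, 26.0, 0.0 L/s.
ΣQ_DR = 304.0 L/s.
With Δt = 1.5 h = 5400 s, V = ΣQ_DR · Δt = 304.0 × 5400 = 1.64 × 10^6 L.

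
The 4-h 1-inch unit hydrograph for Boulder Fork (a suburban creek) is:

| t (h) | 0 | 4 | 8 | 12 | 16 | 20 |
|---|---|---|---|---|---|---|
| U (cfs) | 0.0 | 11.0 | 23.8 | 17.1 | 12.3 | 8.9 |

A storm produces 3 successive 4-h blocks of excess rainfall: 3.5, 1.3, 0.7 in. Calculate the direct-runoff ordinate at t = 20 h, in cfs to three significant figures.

By discrete convolution, Q_j = Σ (P_i / 1 in) · U_{j−i}.
At t = 20 h (j=5): Q = (3.5/1)·8.9 + (1.3/1)·12.3 + (0.7/1)·17.1 = 59.1 cfs.

Q ≈ 59.1 cfs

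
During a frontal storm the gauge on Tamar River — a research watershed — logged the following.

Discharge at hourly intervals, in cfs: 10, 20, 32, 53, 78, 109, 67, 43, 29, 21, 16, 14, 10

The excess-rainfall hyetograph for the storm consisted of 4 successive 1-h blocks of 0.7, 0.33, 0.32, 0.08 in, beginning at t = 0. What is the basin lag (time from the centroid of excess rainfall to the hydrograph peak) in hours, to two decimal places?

Centroid of excess rainfall: t_c = Σ P_i·t̄_i / ΣP_i = 1.3462 h (block centres at 0.5, 1.5, 2.5, 3.5 h).
Hydrograph peak occurs at t = 5 h, so basin lag t_L = 5 − 1.3462 = 3.65 h.

t_L ≈ 3.65 h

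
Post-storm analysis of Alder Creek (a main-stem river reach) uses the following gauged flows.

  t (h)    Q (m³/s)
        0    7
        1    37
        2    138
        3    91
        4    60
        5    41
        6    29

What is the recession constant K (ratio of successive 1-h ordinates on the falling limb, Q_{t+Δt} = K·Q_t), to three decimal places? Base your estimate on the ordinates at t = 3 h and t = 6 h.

K ≈ 0.683

Using the recession-limb readings at t = 3 h and t = 6 h: Q falls from 91 to 29 m³/s over 3 intervals.
K = (Q₂/Q₁)^(1/3) = (29/91)^(1/3) = 0.683.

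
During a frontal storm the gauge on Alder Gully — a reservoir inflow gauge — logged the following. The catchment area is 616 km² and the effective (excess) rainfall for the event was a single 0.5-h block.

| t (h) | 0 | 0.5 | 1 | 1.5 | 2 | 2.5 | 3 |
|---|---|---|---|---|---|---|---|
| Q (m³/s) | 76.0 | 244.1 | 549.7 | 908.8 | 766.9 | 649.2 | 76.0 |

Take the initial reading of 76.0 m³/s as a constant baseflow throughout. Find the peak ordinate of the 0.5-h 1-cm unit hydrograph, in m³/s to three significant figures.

U_p ≈ 1040 m³/s

Direct runoff: 0.0, 168.1, 473.7, 832.8, 690.9, 573.2, 0.0 m³/s; ΣQ_DR = 2739 m³/s, peak = 832.8 m³/s.
Runoff depth d = ΣQ_DR·Δt / A = 2739 × 1800 / (616 km²) = 8.003 mm.
The 1-cm UH is the DRH scaled by (10 mm)/d, so U_p = 832.8 × 10/8.003 = 1040 m³/s.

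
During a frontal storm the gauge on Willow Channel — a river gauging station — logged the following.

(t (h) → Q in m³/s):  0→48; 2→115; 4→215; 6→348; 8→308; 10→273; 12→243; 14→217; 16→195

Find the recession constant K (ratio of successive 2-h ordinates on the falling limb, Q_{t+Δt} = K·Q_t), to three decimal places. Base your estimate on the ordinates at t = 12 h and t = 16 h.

Using the recession-limb readings at t = 12 h and t = 16 h: Q falls from 243 to 195 m³/s over 2 intervals.
K = (Q₂/Q₁)^(1/2) = (195/243)^(1/2) = 0.896.

K ≈ 0.896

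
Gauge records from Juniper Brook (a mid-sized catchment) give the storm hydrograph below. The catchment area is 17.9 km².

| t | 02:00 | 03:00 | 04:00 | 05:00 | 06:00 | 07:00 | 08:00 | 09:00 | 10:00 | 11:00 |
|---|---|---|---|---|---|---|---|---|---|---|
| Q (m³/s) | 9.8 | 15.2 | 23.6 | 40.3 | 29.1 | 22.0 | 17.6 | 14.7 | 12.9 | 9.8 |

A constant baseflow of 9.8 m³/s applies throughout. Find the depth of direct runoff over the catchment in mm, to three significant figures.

Direct runoff: 0.0, 5.4, 13.8, 30.5, 19.3, 12.2, 7.8, 4.9, 3.1, 0.0 m³/s; ΣQ_DR = 97.00 m³/s.
V = ΣQ_DR · Δt = 97.00 × 3600 s = 3.492 × 10^5 m³.
Over A = 17.9 km², depth = V / A = 19.5 mm.

d ≈ 19.5 mm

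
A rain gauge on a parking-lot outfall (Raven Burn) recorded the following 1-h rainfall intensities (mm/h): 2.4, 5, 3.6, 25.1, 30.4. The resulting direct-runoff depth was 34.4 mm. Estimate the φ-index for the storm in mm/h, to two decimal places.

φ ≈ 10.55 mm/h

Only the 2 blocks with intensity above φ contribute runoff: 25.1, 30.4 mm/h.
Σ(I−φ)·Δt = d  ⇒  (25.1+30.4 − 2φ)·1 = 34.4
φ = (55.50 − 34.4/1) / 2 = 10.55 mm/h.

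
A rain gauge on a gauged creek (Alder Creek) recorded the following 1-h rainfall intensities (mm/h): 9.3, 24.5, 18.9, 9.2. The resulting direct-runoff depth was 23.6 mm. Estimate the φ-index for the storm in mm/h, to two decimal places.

Only the 2 blocks with intensity above φ contribute runoff: 24.5, 18.9 mm/h.
Σ(I−φ)·Δt = d  ⇒  (24.5+18.9 − 2φ)·1 = 23.6
φ = (43.40 − 23.6/1) / 2 = 9.90 mm/h.

φ ≈ 9.90 mm/h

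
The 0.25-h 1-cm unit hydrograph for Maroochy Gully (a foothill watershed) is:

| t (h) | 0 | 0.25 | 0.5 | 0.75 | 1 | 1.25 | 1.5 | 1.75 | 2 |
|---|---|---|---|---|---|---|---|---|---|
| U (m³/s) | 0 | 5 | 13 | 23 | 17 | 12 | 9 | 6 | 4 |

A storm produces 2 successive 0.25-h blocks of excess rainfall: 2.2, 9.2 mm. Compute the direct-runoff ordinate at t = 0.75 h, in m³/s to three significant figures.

By discrete convolution, Q_j = Σ (P_i / 10 mm) · U_{j−i}.
At t = 0.75 h (j=3): Q = (2.2/10)·23 + (9.2/10)·13 = 17.0 m³/s.

Q ≈ 17.0 m³/s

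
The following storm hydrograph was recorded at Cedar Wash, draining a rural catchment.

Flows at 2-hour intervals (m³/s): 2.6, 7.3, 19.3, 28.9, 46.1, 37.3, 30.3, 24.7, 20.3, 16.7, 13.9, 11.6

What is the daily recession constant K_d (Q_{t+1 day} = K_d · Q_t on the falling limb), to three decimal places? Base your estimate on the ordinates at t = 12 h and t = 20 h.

K_d ≈ 0.097

Between t = 12 h and t = 20 h the flow falls from 30.3 to 13.9 m³/s over 4×2 h = 8 h.
Per-interval ratio K = (13.9/30.3)^(1/4) = 0.8230; K_d = K^(24/2) = 0.097.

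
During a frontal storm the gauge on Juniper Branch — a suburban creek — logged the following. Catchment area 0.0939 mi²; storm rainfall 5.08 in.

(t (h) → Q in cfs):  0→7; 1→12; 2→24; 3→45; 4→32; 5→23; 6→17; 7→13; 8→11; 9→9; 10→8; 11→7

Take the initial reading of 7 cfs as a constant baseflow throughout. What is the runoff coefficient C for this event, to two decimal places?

ΣQ_DR = 124.0 cfs; V = ΣQ_DR·Δt = 4.464 × 10^5 ft³.
Runoff depth d = V / A = 2.046 in.
C = d / P = 2.046 / 5.08 = 0.40.

C ≈ 0.40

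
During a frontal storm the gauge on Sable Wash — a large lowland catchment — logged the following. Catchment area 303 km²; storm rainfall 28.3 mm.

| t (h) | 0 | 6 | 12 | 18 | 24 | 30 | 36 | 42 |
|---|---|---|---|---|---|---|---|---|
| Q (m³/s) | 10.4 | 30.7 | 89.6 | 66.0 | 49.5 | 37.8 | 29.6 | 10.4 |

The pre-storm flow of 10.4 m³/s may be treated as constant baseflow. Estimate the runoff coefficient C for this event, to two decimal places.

ΣQ_DR = 240.8 m³/s; V = ΣQ_DR·Δt = 5.201 × 10^6 m³.
Runoff depth d = V / A = 17.17 mm.
C = d / P = 17.17 / 28.3 = 0.61.

C ≈ 0.61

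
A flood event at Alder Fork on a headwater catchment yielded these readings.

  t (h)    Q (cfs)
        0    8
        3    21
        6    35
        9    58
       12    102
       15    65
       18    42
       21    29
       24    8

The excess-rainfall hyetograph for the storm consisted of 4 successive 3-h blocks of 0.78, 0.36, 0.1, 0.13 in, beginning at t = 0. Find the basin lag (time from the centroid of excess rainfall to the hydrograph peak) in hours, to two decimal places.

t_L ≈ 8.42 h

Centroid of excess rainfall: t_c = Σ P_i·t̄_i / ΣP_i = 3.5803 h (block centres at 1.5, 4.5, 7.5, 10.5 h).
Hydrograph peak occurs at t = 12 h, so basin lag t_L = 12 − 3.5803 = 8.42 h.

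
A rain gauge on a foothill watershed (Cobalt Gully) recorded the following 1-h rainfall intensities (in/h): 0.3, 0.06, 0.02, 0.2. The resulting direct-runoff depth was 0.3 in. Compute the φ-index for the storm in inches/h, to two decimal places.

φ ≈ 0.10 in/h

Only the 2 blocks with intensity above φ contribute runoff: 0.3, 0.2 in/h.
Σ(I−φ)·Δt = d  ⇒  (0.3+0.2 − 2φ)·1 = 0.3
φ = (0.5000 − 0.3/1) / 2 = 0.10 in/h.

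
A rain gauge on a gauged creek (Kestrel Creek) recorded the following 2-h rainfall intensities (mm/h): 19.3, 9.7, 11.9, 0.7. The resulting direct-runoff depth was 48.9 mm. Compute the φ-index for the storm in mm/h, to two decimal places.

φ ≈ 5.48 mm/h

Only the 3 blocks with intensity above φ contribute runoff: 19.3, 9.7, 11.9 mm/h.
Σ(I−φ)·Δt = d  ⇒  (19.3+9.7+11.9 − 3φ)·2 = 48.9
φ = (40.90 − 48.9/2) / 3 = 5.48 mm/h.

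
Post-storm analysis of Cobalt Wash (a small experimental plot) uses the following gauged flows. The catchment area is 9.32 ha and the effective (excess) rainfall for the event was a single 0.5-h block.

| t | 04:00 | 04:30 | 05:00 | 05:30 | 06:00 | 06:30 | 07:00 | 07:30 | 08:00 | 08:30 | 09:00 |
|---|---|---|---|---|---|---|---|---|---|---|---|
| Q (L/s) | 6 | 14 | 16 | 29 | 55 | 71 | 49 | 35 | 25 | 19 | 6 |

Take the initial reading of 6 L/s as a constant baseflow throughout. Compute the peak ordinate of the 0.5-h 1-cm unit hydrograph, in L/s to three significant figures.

Direct runoff: 0.0, 8.0, 10.0, 23.0, 49.0, 65.0, 43.0, 29.0, 19.0, 13.0, 0.0 L/s; ΣQ_DR = 259.0 L/s, peak = 65.0 L/s.
Runoff depth d = ΣQ_DR·Δt / A = 259.0 × 1800 / (9.32 ha) = 5.002 mm.
The 1-cm UH is the DRH scaled by (10 mm)/d, so U_p = 65.0 × 10/5.002 = 130 L/s.

U_p ≈ 130 L/s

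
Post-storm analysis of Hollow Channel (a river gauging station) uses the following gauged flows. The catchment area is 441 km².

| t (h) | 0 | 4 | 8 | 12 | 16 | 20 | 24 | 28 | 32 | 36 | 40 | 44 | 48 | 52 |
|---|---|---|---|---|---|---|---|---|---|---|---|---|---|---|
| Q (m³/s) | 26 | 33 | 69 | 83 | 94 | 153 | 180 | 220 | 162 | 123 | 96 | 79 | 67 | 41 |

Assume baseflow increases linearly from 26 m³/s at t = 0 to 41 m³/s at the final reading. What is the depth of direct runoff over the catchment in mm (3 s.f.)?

d ≈ 31.2 mm

Direct runoff: 0.00, 5.85, 40.69, 53.54, 63.38, 121.23, 147.08, 185.92, 126.77, 86.62, 58.46, 40.31, 27.15, 0.00 m³/s; ΣQ_DR = 957.0 m³/s.
V = ΣQ_DR · Δt = 957.0 × 14400 s = 1.378 × 10^7 m³.
Over A = 441 km², depth = V / A = 31.2 mm.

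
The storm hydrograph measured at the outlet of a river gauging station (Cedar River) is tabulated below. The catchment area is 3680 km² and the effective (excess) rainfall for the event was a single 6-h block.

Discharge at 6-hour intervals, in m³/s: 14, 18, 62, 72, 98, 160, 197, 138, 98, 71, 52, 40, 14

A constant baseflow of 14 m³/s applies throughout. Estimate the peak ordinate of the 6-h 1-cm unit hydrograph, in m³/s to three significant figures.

Direct runoff: 0.0, 4.0, 48.0, 58.0, 84.0, 146.0, 183.0, 124.0, 84.0, 57.0, 38.0, 26.0, 0.0 m³/s; ΣQ_DR = 852.0 m³/s, peak = 183.0 m³/s.
Runoff depth d = ΣQ_DR·Δt / A = 852.0 × 21600 / (3680 km²) = 5.001 mm.
The 1-cm UH is the DRH scaled by (10 mm)/d, so U_p = 183.0 × 10/5.001 = 366 m³/s.

U_p ≈ 366 m³/s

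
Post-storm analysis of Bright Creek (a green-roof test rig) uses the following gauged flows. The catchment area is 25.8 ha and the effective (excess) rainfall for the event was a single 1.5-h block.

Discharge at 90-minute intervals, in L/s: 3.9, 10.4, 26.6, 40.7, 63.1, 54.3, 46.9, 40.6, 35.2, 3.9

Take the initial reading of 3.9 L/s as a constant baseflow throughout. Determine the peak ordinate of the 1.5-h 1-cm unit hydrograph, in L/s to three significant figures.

U_p ≈ 98.7 L/s

Direct runoff: 0.0, 6.5, 22.7, 36.8, 59.2, 50.4, 43.0, 36.7, 31.3, 0.0 L/s; ΣQ_DR = 286.6 L/s, peak = 59.2 L/s.
Runoff depth d = ΣQ_DR·Δt / A = 286.6 × 5400 / (25.8 ha) = 5.999 mm.
The 1-cm UH is the DRH scaled by (10 mm)/d, so U_p = 59.2 × 10/5.999 = 98.7 L/s.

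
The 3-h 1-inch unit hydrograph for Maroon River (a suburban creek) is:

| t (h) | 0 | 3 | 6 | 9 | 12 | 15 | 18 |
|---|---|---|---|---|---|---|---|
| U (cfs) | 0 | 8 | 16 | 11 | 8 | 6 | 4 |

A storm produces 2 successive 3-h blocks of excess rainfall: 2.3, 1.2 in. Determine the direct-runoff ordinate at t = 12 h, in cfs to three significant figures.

Q ≈ 31.6 cfs

By discrete convolution, Q_j = Σ (P_i / 1 in) · U_{j−i}.
At t = 12 h (j=4): Q = (2.3/1)·8 + (1.2/1)·11 = 31.6 cfs.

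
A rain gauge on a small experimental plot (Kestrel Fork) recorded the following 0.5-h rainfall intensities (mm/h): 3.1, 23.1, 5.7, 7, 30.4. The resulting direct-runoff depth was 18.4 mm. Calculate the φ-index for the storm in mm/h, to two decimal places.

Only the 2 blocks with intensity above φ contribute runoff: 23.1, 30.4 mm/h.
Σ(I−φ)·Δt = d  ⇒  (23.1+30.4 − 2φ)·0.5 = 18.4
φ = (53.50 − 18.4/0.5) / 2 = 8.35 mm/h.

φ ≈ 8.35 mm/h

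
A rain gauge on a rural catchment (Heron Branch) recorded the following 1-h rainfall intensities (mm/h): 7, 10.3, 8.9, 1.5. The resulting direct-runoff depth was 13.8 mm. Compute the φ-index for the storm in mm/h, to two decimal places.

Only the 3 blocks with intensity above φ contribute runoff: 7, 10.3, 8.9 mm/h.
Σ(I−φ)·Δt = d  ⇒  (7+10.3+8.9 − 3φ)·1 = 13.8
φ = (26.20 − 13.8/1) / 3 = 4.13 mm/h.

φ ≈ 4.13 mm/h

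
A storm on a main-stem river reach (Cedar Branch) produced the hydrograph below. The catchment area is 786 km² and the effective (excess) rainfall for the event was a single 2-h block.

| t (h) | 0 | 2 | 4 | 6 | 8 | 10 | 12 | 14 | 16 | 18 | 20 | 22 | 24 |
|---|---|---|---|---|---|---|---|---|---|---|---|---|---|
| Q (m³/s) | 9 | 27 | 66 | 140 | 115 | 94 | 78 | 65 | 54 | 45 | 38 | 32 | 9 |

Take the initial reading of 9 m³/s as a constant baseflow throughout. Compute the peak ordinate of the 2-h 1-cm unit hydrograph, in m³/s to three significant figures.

Direct runoff: 0.0, 18.0, 57.0, 131.0, 106.0, 85.0, 69.0, 56.0, 45.0, 36.0, 29.0, 23.0, 0.0 m³/s; ΣQ_DR = 655.0 m³/s, peak = 131.0 m³/s.
Runoff depth d = ΣQ_DR·Δt / A = 655.0 × 7200 / (786 km²) = 6.000 mm.
The 1-cm UH is the DRH scaled by (10 mm)/d, so U_p = 131.0 × 10/6.000 = 218 m³/s.

U_p ≈ 218 m³/s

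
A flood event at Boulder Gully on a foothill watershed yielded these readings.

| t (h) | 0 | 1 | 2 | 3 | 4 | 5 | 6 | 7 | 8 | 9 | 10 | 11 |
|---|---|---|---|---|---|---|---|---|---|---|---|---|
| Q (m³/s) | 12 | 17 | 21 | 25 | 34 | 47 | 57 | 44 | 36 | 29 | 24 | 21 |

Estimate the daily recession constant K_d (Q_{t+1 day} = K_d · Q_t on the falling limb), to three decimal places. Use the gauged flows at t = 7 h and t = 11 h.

K_d ≈ 0.012

Between t = 7 h and t = 11 h the flow falls from 44 to 21 m³/s over 4×1 h = 4 h.
Per-interval ratio K = (21/44)^(1/4) = 0.8312; K_d = K^(24/1) = 0.012.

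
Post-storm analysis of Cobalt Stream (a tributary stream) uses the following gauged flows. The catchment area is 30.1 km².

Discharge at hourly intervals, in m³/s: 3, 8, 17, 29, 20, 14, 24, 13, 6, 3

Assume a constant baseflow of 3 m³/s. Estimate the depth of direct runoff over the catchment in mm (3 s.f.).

d ≈ 12.8 mm

Direct runoff: 0.0, 5.0, 14.0, 26.0, 17.0, 11.0, 21.0, 10.0, 3.0, 0.0 m³/s; ΣQ_DR = 107.0 m³/s.
V = ΣQ_DR · Δt = 107.0 × 3600 s = 3.852 × 10^5 m³.
Over A = 30.1 km², depth = V / A = 12.8 mm.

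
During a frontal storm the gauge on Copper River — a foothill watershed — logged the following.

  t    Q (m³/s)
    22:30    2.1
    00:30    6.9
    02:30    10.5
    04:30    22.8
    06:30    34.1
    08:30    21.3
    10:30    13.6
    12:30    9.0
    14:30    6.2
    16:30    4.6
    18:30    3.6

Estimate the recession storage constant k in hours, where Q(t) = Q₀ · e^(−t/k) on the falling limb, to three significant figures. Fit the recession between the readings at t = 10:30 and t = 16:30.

k ≈ 5.53 h

On the falling limb, Q drops from 13.6 to 4.6 m³/s between t = 10:30 and t = 16:30 (Δt = 6 h).
k = −Δt / ln(Q₂/Q₁) = −6 / ln(4.6/13.6) = 5.53 h.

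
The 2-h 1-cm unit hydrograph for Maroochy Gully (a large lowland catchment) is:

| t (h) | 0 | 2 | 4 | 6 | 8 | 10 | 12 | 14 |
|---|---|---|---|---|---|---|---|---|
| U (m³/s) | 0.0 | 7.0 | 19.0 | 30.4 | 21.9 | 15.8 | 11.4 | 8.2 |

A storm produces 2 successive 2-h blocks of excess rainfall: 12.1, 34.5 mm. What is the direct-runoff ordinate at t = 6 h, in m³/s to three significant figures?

By discrete convolution, Q_j = Σ (P_i / 10 mm) · U_{j−i}.
At t = 6 h (j=3): Q = (12.1/10)·30.4 + (34.5/10)·19.0 = 102 m³/s.

Q ≈ 102 m³/s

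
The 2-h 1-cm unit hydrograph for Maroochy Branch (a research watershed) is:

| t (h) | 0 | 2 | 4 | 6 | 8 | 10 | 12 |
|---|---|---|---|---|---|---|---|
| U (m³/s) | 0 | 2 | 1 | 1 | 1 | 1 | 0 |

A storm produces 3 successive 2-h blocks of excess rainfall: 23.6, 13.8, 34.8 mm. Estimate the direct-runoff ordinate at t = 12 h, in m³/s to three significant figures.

Q ≈ 4.86 m³/s

By discrete convolution, Q_j = Σ (P_i / 10 mm) · U_{j−i}.
At t = 12 h (j=6): Q = (23.6/10)·0 + (13.8/10)·1 + (34.8/10)·1 = 4.86 m³/s.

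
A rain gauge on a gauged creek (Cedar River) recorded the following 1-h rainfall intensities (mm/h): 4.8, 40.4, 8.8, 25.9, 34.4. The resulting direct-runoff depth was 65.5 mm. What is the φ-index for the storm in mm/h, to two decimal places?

φ ≈ 11.73 mm/h

Only the 3 blocks with intensity above φ contribute runoff: 40.4, 25.9, 34.4 mm/h.
Σ(I−φ)·Δt = d  ⇒  (40.4+25.9+34.4 − 3φ)·1 = 65.5
φ = (100.7 − 65.5/1) / 3 = 11.73 mm/h.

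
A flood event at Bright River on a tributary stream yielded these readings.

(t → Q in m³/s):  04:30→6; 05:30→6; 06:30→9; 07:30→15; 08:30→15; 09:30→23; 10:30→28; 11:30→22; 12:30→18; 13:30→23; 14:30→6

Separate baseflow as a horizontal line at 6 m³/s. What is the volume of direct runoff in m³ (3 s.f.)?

Direct-runoff ordinates (Q − Q_b): 0.0, 0.0, 3.0, 9.0, 9.0, 17.0, 22.0, 16.0, 12.0, 17.0, 0.0 m³/s.
ΣQ_DR = 105.0 m³/s.
With Δt = 1 h = 3600 s, V = ΣQ_DR · Δt = 105.0 × 3600 = 3.78 × 10^5 m³.

V ≈ 3.78 × 10^5 m³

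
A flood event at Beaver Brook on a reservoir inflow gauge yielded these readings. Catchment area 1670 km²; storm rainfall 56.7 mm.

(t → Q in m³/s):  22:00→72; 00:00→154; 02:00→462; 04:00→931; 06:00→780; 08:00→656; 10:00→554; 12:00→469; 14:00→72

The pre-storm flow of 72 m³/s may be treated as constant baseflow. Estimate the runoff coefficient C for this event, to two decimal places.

ΣQ_DR = 3502 m³/s; V = ΣQ_DR·Δt = 2.521 × 10^7 m³.
Runoff depth d = V / A = 15.10 mm.
C = d / P = 15.10 / 56.7 = 0.27.

C ≈ 0.27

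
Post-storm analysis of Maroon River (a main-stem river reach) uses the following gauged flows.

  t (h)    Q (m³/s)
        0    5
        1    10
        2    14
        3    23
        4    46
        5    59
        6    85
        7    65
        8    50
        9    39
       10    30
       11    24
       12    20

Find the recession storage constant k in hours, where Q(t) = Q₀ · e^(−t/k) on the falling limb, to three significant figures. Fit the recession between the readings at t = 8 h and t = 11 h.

On the falling limb, Q drops from 50 to 24 m³/s between t = 8 h and t = 11 h (Δt = 3 h).
k = −Δt / ln(Q₂/Q₁) = −3 / ln(24/50) = 4.09 h.

k ≈ 4.09 h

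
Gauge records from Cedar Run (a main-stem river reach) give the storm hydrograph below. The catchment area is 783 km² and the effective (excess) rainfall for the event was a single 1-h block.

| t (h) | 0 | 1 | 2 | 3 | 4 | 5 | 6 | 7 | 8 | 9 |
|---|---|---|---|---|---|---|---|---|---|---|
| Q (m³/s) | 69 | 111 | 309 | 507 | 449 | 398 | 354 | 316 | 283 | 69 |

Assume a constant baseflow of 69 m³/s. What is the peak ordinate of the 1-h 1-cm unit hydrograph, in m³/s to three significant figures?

U_p ≈ 438 m³/s

Direct runoff: 0.0, 42.0, 240.0, 438.0, 380.0, 329.0, 285.0, 247.0, 214.0, 0.0 m³/s; ΣQ_DR = 2175 m³/s, peak = 438.0 m³/s.
Runoff depth d = ΣQ_DR·Δt / A = 2175 × 3600 / (783 km²) = 10.00 mm.
The 1-cm UH is the DRH scaled by (10 mm)/d, so U_p = 438.0 × 10/10.00 = 438 m³/s.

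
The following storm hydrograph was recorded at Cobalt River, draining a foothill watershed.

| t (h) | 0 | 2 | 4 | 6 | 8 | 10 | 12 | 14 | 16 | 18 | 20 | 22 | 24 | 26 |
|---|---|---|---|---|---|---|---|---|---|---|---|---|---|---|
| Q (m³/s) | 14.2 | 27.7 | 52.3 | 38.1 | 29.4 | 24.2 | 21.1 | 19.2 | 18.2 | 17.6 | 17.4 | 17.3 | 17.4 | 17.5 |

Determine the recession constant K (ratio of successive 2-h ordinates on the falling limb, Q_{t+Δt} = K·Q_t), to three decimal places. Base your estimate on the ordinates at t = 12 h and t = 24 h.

Using the recession-limb readings at t = 12 h and t = 24 h: Q falls from 21.1 to 17.4 m³/s over 6 intervals.
K = (Q₂/Q₁)^(1/6) = (17.4/21.1)^(1/6) = 0.968.

K ≈ 0.968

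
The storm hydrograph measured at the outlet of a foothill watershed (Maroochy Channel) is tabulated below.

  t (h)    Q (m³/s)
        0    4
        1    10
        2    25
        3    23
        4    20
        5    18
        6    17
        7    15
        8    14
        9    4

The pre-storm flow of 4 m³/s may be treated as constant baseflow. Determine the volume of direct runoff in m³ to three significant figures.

V ≈ 3.96 × 10^5 m³

Direct-runoff ordinates (Q − Q_b): 0.0, 6.0, 21.0, 19.0, 16.0, 14.0, 13.0, 11.0, 10.0, 0.0 m³/s.
ΣQ_DR = 110.0 m³/s.
With Δt = 1 h = 3600 s, V = ΣQ_DR · Δt = 110.0 × 3600 = 3.96 × 10^5 m³.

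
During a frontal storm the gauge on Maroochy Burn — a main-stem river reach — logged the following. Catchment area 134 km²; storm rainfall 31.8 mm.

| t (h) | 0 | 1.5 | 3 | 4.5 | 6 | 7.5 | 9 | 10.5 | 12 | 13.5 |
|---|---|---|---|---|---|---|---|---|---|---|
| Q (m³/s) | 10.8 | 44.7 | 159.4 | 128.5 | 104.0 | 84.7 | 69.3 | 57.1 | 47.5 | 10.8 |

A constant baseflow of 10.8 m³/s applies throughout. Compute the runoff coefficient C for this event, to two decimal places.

C ≈ 0.77

ΣQ_DR = 608.8 m³/s; V = ΣQ_DR·Δt = 3.288 × 10^6 m³.
Runoff depth d = V / A = 24.53 mm.
C = d / P = 24.53 / 31.8 = 0.77.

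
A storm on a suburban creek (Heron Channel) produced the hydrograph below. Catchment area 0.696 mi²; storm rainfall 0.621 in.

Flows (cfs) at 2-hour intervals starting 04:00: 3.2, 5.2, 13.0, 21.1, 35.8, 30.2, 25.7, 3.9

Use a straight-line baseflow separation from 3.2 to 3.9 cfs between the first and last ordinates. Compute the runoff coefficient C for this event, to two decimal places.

ΣQ_DR = 109.7 cfs; V = ΣQ_DR·Δt = 7.898 × 10^5 ft³.
Runoff depth d = V / A = 0.4885 in.
C = d / P = 0.4885 / 0.621 = 0.79.

C ≈ 0.79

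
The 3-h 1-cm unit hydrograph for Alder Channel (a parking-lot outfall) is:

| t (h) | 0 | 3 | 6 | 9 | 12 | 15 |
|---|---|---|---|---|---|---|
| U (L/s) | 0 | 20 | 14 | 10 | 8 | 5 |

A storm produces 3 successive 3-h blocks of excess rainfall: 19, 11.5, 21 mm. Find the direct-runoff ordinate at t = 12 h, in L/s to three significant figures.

Q ≈ 56.1 L/s

By discrete convolution, Q_j = Σ (P_i / 10 mm) · U_{j−i}.
At t = 12 h (j=4): Q = (19/10)·8 + (11.5/10)·10 + (21/10)·14 = 56.1 L/s.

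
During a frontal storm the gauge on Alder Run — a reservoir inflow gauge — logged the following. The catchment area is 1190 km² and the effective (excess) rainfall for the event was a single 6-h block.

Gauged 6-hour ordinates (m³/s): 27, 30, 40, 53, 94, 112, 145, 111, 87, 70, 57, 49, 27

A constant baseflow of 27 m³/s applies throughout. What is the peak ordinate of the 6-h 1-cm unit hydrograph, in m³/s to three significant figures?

U_p ≈ 118 m³/s

Direct runoff: 0.0, 3.0, 13.0, 26.0, 67.0, 85.0, 118.0, 84.0, 60.0, 43.0, 30.0, 22.0, 0.0 m³/s; ΣQ_DR = 551.0 m³/s, peak = 118.0 m³/s.
Runoff depth d = ΣQ_DR·Δt / A = 551.0 × 21600 / (1190 km²) = 10.00 mm.
The 1-cm UH is the DRH scaled by (10 mm)/d, so U_p = 118.0 × 10/10.00 = 118 m³/s.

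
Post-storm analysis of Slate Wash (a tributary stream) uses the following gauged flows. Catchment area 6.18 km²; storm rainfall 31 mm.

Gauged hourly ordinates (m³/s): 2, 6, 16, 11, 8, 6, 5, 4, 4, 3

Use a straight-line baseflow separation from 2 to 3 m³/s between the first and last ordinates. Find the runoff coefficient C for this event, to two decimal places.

ΣQ_DR = 40.00 m³/s; V = ΣQ_DR·Δt = 1.440 × 10^5 m³.
Runoff depth d = V / A = 23.30 mm.
C = d / P = 23.30 / 31 = 0.75.

C ≈ 0.75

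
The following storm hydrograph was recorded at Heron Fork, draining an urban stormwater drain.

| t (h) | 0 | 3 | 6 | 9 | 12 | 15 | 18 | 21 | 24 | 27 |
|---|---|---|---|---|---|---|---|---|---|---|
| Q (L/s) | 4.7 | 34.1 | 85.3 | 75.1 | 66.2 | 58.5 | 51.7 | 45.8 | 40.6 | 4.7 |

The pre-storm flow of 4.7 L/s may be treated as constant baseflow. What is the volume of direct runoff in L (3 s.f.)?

V ≈ 4.53 × 10^6 L

Direct-runoff ordinates (Q − Q_b): 0.0, 29.4, 80.6, 70.4, 61.5, 53.8, 47.0, 41.1, 35.9, 0.0 L/s.
ΣQ_DR = 419.7 L/s.
With Δt = 3 h = 10800 s, V = ΣQ_DR · Δt = 419.7 × 10800 = 4.53 × 10^6 L.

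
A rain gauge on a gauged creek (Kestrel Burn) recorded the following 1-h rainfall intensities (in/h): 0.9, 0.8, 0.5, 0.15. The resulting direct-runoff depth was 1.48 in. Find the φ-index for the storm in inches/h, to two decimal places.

φ ≈ 0.24 in/h

Only the 3 blocks with intensity above φ contribute runoff: 0.9, 0.8, 0.5 in/h.
Σ(I−φ)·Δt = d  ⇒  (0.9+0.8+0.5 − 3φ)·1 = 1.48
φ = (2.200 − 1.48/1) / 3 = 0.24 in/h.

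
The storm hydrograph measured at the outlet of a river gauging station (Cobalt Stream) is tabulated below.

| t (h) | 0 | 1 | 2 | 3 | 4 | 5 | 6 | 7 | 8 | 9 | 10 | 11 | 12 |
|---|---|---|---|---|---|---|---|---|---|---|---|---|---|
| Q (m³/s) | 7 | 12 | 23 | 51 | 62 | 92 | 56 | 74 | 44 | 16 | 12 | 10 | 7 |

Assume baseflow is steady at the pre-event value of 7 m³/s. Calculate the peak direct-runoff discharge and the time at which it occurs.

Q_p = 85.0 m³/s at t = 5 h

Subtracting baseflow gives direct-runoff ordinates: 0.0, 5.0, 16.0, 44.0, 55.0, 85.0, 49.0, 67.0, 37.0, 9.0, 5.0, 3.0, 0.0 m³/s.
The maximum is 85.0 m³/s, occurring at the reading for t = 5 h.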